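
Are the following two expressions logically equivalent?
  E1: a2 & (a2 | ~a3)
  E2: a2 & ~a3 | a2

E1: a2 & (a2 | ~a3)
    = a2
E2: a2 & ~a3 | a2
    = a2
Both reduce to a2, so they are equivalent.

Yes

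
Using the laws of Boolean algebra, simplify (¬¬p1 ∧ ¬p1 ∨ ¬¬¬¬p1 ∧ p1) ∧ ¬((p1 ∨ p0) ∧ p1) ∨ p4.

p4

(¬¬p1 ∧ ¬p1 ∨ ¬¬¬¬p1 ∧ p1) ∧ ¬((p1 ∨ p0) ∧ p1) ∨ p4
= (¬¬p1 ∧ ¬p1 ∨ ¬¬p1 ∧ p1) ∧ ¬((p1 ∨ p0) ∧ p1) ∨ p4   (double negation)
= (¬¬p1 ∧ ¬p1 ∨ ¬¬p1 ∧ p1) ∧ ¬p1 ∨ p4   (absorption)
= ¬¬p1 ∧ ¬p1 ∨ p4   (distribution)
= p1 ∧ ¬p1 ∨ p4   (double negation)
= p4   (complement / identity)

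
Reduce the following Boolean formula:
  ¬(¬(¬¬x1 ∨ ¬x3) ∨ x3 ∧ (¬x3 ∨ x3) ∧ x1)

¬(¬(¬¬x1 ∨ ¬x3) ∨ x3 ∧ (¬x3 ∨ x3) ∧ x1)
= ¬(¬(¬¬x1 ∨ ¬x3) ∨ x3 ∧ x1)
= ¬(¬x1 ∧ x3 ∨ x3 ∧ x1)
= ¬x3

¬x3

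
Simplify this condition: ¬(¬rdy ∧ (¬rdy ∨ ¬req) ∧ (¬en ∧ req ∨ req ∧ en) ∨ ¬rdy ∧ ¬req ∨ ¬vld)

¬(¬rdy ∧ (¬rdy ∨ ¬req) ∧ (¬en ∧ req ∨ req ∧ en) ∨ ¬rdy ∧ ¬req ∨ ¬vld)
= ¬(¬rdy ∧ (¬rdy ∨ ¬req) ∧ req ∨ ¬rdy ∧ ¬req ∨ ¬vld)   [distribution]
= ¬(¬rdy ∧ req ∨ ¬rdy ∧ ¬req ∨ ¬vld)   [absorption]
= ¬(¬rdy ∨ ¬vld)   [distribution]
= rdy ∧ vld   [De Morgan]

rdy ∧ vld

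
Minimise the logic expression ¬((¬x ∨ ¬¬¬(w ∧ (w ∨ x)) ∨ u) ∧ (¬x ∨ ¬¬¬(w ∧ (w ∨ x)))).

x ∧ w

¬((¬x ∨ ¬¬¬(w ∧ (w ∨ x)) ∨ u) ∧ (¬x ∨ ¬¬¬(w ∧ (w ∨ x))))
= ¬(¬x ∨ ¬¬¬(w ∧ (w ∨ x)))   [absorption]
= ¬(¬x ∨ ¬¬¬w)   [absorption]
= ¬(¬x ∨ ¬w)   [double negation]
= x ∧ w   [De Morgan]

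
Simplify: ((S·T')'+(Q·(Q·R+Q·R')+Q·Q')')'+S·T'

((S·T')'+(Q·(Q·R+Q·R')+Q·Q')')'+S·T'
= ((S·T')'+(Q·Q+Q·Q')')'+S·T'   — distribution
= ((S·T')'+Q')'+S·T'   — distribution
= S·T'·Q+S·T'   — De Morgan
= S·T'   — absorption

S·T'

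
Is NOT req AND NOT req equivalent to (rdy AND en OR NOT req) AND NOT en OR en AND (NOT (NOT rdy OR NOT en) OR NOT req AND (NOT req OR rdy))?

E1: NOT req AND NOT req
    = NOT req   [idempotence]
E2: (rdy AND en OR NOT req) AND NOT en OR en AND (NOT (NOT rdy OR NOT en) OR NOT req AND (NOT req OR rdy))
    = (rdy AND en OR NOT req) AND NOT en OR en AND (NOT (NOT rdy OR NOT en) OR NOT req)   [absorption]
    = (rdy AND en OR NOT req) AND NOT en OR en AND (rdy AND en OR NOT req)   [De Morgan]
    = rdy AND en OR NOT req   [distribution]
These differ: at en=1, rdy=1, req=1, E1 = 0 but E2 = 1.

No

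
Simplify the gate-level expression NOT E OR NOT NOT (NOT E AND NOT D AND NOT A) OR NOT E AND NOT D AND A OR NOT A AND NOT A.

NOT E OR NOT A

NOT E OR NOT NOT (NOT E AND NOT D AND NOT A) OR NOT E AND NOT D AND A OR NOT A AND NOT A
= NOT E OR NOT E AND NOT D AND NOT A OR NOT E AND NOT D AND A OR NOT A AND NOT A
= NOT E OR NOT E AND NOT D AND NOT A OR NOT E AND NOT D AND A OR NOT A
= NOT E OR NOT E AND NOT D OR NOT A
= NOT E OR NOT A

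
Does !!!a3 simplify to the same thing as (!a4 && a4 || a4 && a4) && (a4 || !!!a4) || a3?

No

E1: !!!a3
    = !a3   — double negation
E2: (!a4 && a4 || a4 && a4) && (a4 || !!!a4) || a3
    = a4 && (a4 || !!!a4) || a3   — distribution
    = a4 && (a4 || !a4) || a3   — double negation
    = a4 || a3   — complement / identity
These differ: at a3=1, a4=0, E1 = 0 but E2 = 1.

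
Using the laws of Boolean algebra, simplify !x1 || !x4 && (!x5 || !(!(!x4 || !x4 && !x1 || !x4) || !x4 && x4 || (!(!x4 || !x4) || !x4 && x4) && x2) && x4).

!x1 || !x4 && (!x5 || !(!(!x4 || !x4 && !x1 || !x4) || !x4 && x4 || (!(!x4 || !x4) || !x4 && x4) && x2) && x4)
= !x1 || !x4 && (!x5 || !(!(!x4 || !x4) || !x4 && x4 || (!(!x4 || !x4) || !x4 && x4) && x2) && x4)
= !x1 || !x4 && (!x5 || !(!(!x4 || !x4) || !x4 && x4) && x4)
= !x1 || !x4 && (!x5 || !(x4 && x4 || !x4 && x4) && x4)
= !x1 || !x4 && (!x5 || !x4 && x4)
= !x1 || !x4 && !x5

!x1 || !x4 && !x5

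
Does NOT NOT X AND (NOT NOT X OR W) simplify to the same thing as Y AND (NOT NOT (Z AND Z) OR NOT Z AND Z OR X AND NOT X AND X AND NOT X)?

No

E1: NOT NOT X AND (NOT NOT X OR W)
    = NOT NOT X
    = X
E2: Y AND (NOT NOT (Z AND Z) OR NOT Z AND Z OR X AND NOT X AND X AND NOT X)
    = Y AND (NOT NOT (Z AND Z) OR NOT Z AND Z OR X AND NOT X)
    = Y AND (Z AND Z OR NOT Z AND Z OR X AND NOT X)
    = Y AND (Z AND Z OR NOT Z AND Z)
    = Y AND Z
These differ: at W=1, X=1, Y=0, Z=1, E1 = 1 but E2 = 0.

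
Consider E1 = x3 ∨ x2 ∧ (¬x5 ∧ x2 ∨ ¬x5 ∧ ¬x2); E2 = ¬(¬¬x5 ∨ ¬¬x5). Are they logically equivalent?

No

E1: x3 ∨ x2 ∧ (¬x5 ∧ x2 ∨ ¬x5 ∧ ¬x2)
    = x3 ∨ x2 ∧ ¬x5   (distribution)
E2: ¬(¬¬x5 ∨ ¬¬x5)
    = ¬¬¬x5   (idempotence)
    = ¬x5   (double negation)
These differ: at x2=0, x3=0, x5=0, E1 = 0 but E2 = 1.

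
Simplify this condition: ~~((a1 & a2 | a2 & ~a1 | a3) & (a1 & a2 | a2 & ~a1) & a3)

a2 & a3

~~((a1 & a2 | a2 & ~a1 | a3) & (a1 & a2 | a2 & ~a1) & a3)
= ~~((a1 & a2 | a2 & ~a1) & a3)   (absorption)
= (a1 & a2 | a2 & ~a1) & a3   (double negation)
= a2 & a3   (distribution)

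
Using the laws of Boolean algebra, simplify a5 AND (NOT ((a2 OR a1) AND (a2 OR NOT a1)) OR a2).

a5

a5 AND (NOT ((a2 OR a1) AND (a2 OR NOT a1)) OR a2)
= a5 AND (NOT (a2 OR a1 AND NOT a1) OR a2)   [distribution]
= a5 AND (NOT a2 OR a2)   [complement / identity]
= a5   [complement / identity]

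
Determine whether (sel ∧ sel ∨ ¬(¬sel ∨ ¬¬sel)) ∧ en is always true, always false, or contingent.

contingent

(sel ∧ sel ∨ ¬(¬sel ∨ ¬¬sel)) ∧ en
= (sel ∧ sel ∨ sel ∧ ¬sel) ∧ en
= sel ∧ en
This depends on en, sel, so it is not a constant.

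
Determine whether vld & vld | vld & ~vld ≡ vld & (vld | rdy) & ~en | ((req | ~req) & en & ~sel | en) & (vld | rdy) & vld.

E1: vld & vld | vld & ~vld
    = vld
E2: vld & (vld | rdy) & ~en | ((req | ~req) & en & ~sel | en) & (vld | rdy) & vld
    = vld & ~en | ((req | ~req) & en & ~sel | en) & (vld | rdy) & vld
    = vld & ~en | ((req | ~req) & en & ~sel | en) & vld
    = vld & ~en | (en & ~sel | en) & vld
    = vld & ~en | en & vld
    = vld
Both reduce to vld, so they are equivalent.

Yes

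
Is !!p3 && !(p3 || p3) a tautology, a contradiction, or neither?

!!p3 && !(p3 || p3)
= p3 && !(p3 || p3)   — double negation
= p3 && !p3   — idempotence
= false   — complement

contradiction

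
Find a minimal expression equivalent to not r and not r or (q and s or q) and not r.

not r

not r and not r or (q and s or q) and not r
= not r and not r or q and not r   (absorption)
= (not r or q) and not r   (distribution)
= not r   (absorption)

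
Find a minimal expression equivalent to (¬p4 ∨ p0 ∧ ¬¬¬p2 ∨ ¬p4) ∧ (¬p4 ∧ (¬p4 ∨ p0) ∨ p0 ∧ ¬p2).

(¬p4 ∨ p0 ∧ ¬¬¬p2 ∨ ¬p4) ∧ (¬p4 ∧ (¬p4 ∨ p0) ∨ p0 ∧ ¬p2)
= (¬p4 ∨ p0 ∧ ¬¬¬p2 ∨ ¬p4) ∧ (¬p4 ∨ p0 ∧ ¬p2)   — absorption
= (¬p4 ∨ p0 ∧ ¬p2 ∨ ¬p4) ∧ (¬p4 ∨ p0 ∧ ¬p2)   — double negation
= ¬p4 ∨ p0 ∧ ¬p2   — absorption

¬p4 ∨ p0 ∧ ¬p2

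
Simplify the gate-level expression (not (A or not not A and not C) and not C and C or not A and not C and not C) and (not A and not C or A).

not A and not C

(not (A or not not A and not C) and not C and C or not A and not C and not C) and (not A and not C or A)
= (not (A or A and not C) and not C and C or not A and not C and not C) and (not A and not C or A)   — double negation
= (not A and not C and C or not A and not C and not C) and (not A and not C or A)   — absorption
= not A and not C and (not A and not C or A)   — distribution
= not A and not C   — absorption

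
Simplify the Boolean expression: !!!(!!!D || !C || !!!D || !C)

!!!(!!!D || !C || !!!D || !C)
= !(!!!D || !C || !!!D || !C)   [double negation]
= !(!!!D || !C)   [idempotence]
= !!D && C   [De Morgan]
= D && C   [double negation]

D && C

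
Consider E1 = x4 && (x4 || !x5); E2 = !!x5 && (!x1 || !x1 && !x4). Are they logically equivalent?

No

E1: x4 && (x4 || !x5)
    = x4   — absorption
E2: !!x5 && (!x1 || !x1 && !x4)
    = !!x5 && !x1   — absorption
    = x5 && !x1   — double negation
These differ: at x1=0, x4=1, x5=0, E1 = 1 but E2 = 0.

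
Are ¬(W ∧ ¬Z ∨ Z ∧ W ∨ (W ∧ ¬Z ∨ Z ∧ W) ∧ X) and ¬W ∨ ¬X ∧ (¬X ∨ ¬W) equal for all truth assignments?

No

E1: ¬(W ∧ ¬Z ∨ Z ∧ W ∨ (W ∧ ¬Z ∨ Z ∧ W) ∧ X)
    = ¬(W ∧ ¬Z ∨ Z ∧ W)
    = ¬W
E2: ¬W ∨ ¬X ∧ (¬X ∨ ¬W)
    = ¬W ∨ ¬X
These differ: at W=1, X=0, Z=0, E1 = 0 but E2 = 1.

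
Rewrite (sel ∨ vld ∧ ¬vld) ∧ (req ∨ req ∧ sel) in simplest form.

sel ∧ req

(sel ∨ vld ∧ ¬vld) ∧ (req ∨ req ∧ sel)
= sel ∧ (req ∨ req ∧ sel)   [complement / identity]
= sel ∧ req   [absorption]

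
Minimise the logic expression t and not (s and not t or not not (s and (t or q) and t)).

t and not (s and not t or not not (s and (t or q) and t))
= t and not (s and not t or not not (s and t))   — absorption
= t and not (s and not t or s and t)   — double negation
= t and not s   — distribution

t and not s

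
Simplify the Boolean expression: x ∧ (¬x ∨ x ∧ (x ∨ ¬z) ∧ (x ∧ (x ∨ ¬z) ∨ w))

x ∧ (¬x ∨ x ∧ (x ∨ ¬z) ∧ (x ∧ (x ∨ ¬z) ∨ w))
= x ∧ (¬x ∨ x ∧ (x ∨ ¬z))   [absorption]
= x ∧ (¬x ∨ x)   [absorption]
= x   [complement / identity]

x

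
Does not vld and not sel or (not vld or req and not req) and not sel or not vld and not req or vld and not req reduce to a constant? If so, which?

not vld and not sel or (not vld or req and not req) and not sel or not vld and not req or vld and not req
= not vld and not sel or (not vld or req and not req) and not sel or not req
= (not vld or not vld or req and not req) and not sel or not req
= (not vld or not vld) and not sel or not req
= not vld and not sel or not req
This depends on req, sel, vld, so it is not a constant.

no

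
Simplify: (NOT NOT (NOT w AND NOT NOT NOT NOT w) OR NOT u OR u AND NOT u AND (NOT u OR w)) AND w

(NOT NOT (NOT w AND NOT NOT NOT NOT w) OR NOT u OR u AND NOT u AND (NOT u OR w)) AND w
= (NOT NOT (NOT w AND NOT NOT w) OR NOT u OR u AND NOT u AND (NOT u OR w)) AND w
= (NOT NOT (NOT w AND NOT NOT w) OR NOT u OR u AND NOT u) AND w
= (NOT NOT (NOT w AND NOT NOT w) OR NOT u) AND w
= (NOT w AND NOT NOT w OR NOT u) AND w
= (NOT w AND w OR NOT u) AND w
= NOT u AND w

NOT u AND w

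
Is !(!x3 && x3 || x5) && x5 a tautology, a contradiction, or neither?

contradiction

!(!x3 && x3 || x5) && x5
= !x5 && x5
= false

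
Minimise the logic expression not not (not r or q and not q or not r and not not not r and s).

not not (not r or q and not q or not r and not not not r and s)
= not not (not r or q and not q or not r and not r and s)   (double negation)
= not not (not r or q and not q or not r and s)   (idempotence)
= not not (not r or not r and s)   (complement / identity)
= not not not r   (absorption)
= not r   (double negation)

not r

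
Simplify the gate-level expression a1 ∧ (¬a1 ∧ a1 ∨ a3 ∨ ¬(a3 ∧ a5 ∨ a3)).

a1

a1 ∧ (¬a1 ∧ a1 ∨ a3 ∨ ¬(a3 ∧ a5 ∨ a3))
= a1 ∧ (a3 ∨ ¬(a3 ∧ a5 ∨ a3))   — complement / identity
= a1 ∧ (a3 ∨ ¬a3)   — absorption
= a1   — complement / identity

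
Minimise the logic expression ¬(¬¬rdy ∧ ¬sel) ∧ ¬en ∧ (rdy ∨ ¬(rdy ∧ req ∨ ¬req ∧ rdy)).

¬(¬¬rdy ∧ ¬sel) ∧ ¬en ∧ (rdy ∨ ¬(rdy ∧ req ∨ ¬req ∧ rdy))
= ¬(¬¬rdy ∧ ¬sel) ∧ ¬en ∧ (rdy ∨ ¬rdy)
= (¬rdy ∨ sel) ∧ ¬en ∧ (rdy ∨ ¬rdy)
= (¬rdy ∨ sel) ∧ ¬en

(¬rdy ∨ sel) ∧ ¬en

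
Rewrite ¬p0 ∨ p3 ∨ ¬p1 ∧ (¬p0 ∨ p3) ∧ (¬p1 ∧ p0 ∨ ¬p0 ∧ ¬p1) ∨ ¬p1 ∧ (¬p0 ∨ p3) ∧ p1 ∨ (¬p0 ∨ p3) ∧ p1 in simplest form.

¬p0 ∨ p3 ∨ ¬p1 ∧ (¬p0 ∨ p3) ∧ (¬p1 ∧ p0 ∨ ¬p0 ∧ ¬p1) ∨ ¬p1 ∧ (¬p0 ∨ p3) ∧ p1 ∨ (¬p0 ∨ p3) ∧ p1
= ¬p0 ∨ p3 ∨ ¬p1 ∧ (¬p0 ∨ p3) ∧ ¬p1 ∨ ¬p1 ∧ (¬p0 ∨ p3) ∧ p1 ∨ (¬p0 ∨ p3) ∧ p1   (distribution)
= ¬p0 ∨ p3 ∨ ¬p1 ∧ (¬p0 ∨ p3) ∨ (¬p0 ∨ p3) ∧ p1   (distribution)
= ¬p0 ∨ p3 ∨ ¬p0 ∨ p3   (distribution)
= ¬p0 ∨ p3   (idempotence)

¬p0 ∨ p3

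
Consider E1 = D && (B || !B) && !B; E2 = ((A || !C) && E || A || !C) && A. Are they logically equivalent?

No

E1: D && (B || !B) && !B
    = D && !B   (complement / identity)
E2: ((A || !C) && E || A || !C) && A
    = (A || !C) && A   (absorption)
    = A   (absorption)
These differ: at A=1, B=1, C=0, D=0, E=0, E1 = 0 but E2 = 1.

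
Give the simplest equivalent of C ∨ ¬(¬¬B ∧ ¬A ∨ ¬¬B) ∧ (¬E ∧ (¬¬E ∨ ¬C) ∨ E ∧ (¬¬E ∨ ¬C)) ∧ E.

C ∨ ¬(¬¬B ∧ ¬A ∨ ¬¬B) ∧ (¬E ∧ (¬¬E ∨ ¬C) ∨ E ∧ (¬¬E ∨ ¬C)) ∧ E
= C ∨ ¬(¬¬B ∧ ¬A ∨ ¬¬B) ∧ (¬¬E ∨ ¬C) ∧ E   (distribution)
= C ∨ ¬¬¬B ∧ (¬¬E ∨ ¬C) ∧ E   (absorption)
= C ∨ ¬¬¬B ∧ (E ∨ ¬C) ∧ E   (double negation)
= C ∨ ¬¬¬B ∧ E   (absorption)
= C ∨ ¬B ∧ E   (double negation)

C ∨ ¬B ∧ E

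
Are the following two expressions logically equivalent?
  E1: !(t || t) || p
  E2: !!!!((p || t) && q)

E1: !(t || t) || p
    = !t || p   [idempotence]
E2: !!!!((p || t) && q)
    = !!((p || t) && q)   [double negation]
    = (p || t) && q   [double negation]
These differ: at p=0, q=0, t=0, E1 = 1 but E2 = 0.

No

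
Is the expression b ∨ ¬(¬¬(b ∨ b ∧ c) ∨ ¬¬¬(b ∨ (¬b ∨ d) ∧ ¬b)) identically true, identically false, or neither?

b ∨ ¬(¬¬(b ∨ b ∧ c) ∨ ¬¬¬(b ∨ (¬b ∨ d) ∧ ¬b))
= b ∨ ¬(¬¬b ∨ ¬¬¬(b ∨ (¬b ∨ d) ∧ ¬b))   (absorption)
= b ∨ ¬(¬¬b ∨ ¬¬¬(b ∨ ¬b))   (absorption)
= b ∨ ¬(¬¬b ∨ ¬(b ∨ ¬b))   (double negation)
= b ∨ ¬b ∧ (b ∨ ¬b)   (De Morgan)
= b ∨ ¬b   (complement / identity)
= True   (complement)

identically true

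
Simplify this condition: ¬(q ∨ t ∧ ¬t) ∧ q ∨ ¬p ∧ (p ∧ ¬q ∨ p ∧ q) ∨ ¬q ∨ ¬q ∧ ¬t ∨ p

¬q ∨ p

¬(q ∨ t ∧ ¬t) ∧ q ∨ ¬p ∧ (p ∧ ¬q ∨ p ∧ q) ∨ ¬q ∨ ¬q ∧ ¬t ∨ p
= ¬(q ∨ t ∧ ¬t) ∧ q ∨ ¬p ∧ p ∨ ¬q ∨ ¬q ∧ ¬t ∨ p   — distribution
= ¬(q ∨ t ∧ ¬t) ∧ q ∨ ¬q ∨ ¬q ∧ ¬t ∨ p   — complement / identity
= ¬q ∧ q ∨ ¬q ∨ ¬q ∧ ¬t ∨ p   — complement / identity
= ¬q ∨ ¬q ∧ ¬t ∨ p   — complement / identity
= ¬q ∨ p   — absorption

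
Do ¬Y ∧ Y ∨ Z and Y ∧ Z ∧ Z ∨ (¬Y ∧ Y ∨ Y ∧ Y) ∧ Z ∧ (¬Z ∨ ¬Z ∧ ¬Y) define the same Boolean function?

E1: ¬Y ∧ Y ∨ Z
    = Z   (complement / identity)
E2: Y ∧ Z ∧ Z ∨ (¬Y ∧ Y ∨ Y ∧ Y) ∧ Z ∧ (¬Z ∨ ¬Z ∧ ¬Y)
    = Y ∧ Z ∧ Z ∨ Y ∧ Z ∧ (¬Z ∨ ¬Z ∧ ¬Y)   (distribution)
    = Y ∧ Z ∧ Z ∨ Y ∧ Z ∧ ¬Z   (absorption)
    = Y ∧ Z   (distribution)
These differ: at Y=0, Z=1, E1 = 1 but E2 = 0.

No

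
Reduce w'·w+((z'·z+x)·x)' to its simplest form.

x'

w'·w+((z'·z+x)·x)'
= ((z'·z+x)·x)'
= (x·x)'
= x'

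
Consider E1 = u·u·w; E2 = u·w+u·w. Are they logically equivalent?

Yes

E1: u·u·w
    = u·w   — idempotence
E2: u·w+u·w
    = u·w   — idempotence
Both reduce to u·w, so they are equivalent.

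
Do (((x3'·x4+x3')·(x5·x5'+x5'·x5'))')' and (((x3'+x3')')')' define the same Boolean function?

E1: (((x3'·x4+x3')·(x5·x5'+x5'·x5'))')'
    = ((x3'·(x5·x5'+x5'·x5'))')'   — absorption
    = ((x3'·x5')')'   — distribution
    = x3'·x5'   — double negation
E2: (((x3'+x3')')')'
    = (x3'+x3')'   — double negation
    = (x3')'   — idempotence
    = x3   — double negation
These differ: at x3=1, x4=0, x5=1, E1 = 0 but E2 = 1.

No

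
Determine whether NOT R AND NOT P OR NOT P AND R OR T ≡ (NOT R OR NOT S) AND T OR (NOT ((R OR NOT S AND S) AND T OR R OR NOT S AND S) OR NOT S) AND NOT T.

No

E1: NOT R AND NOT P OR NOT P AND R OR T
    = NOT P OR T   (distribution)
E2: (NOT R OR NOT S) AND T OR (NOT ((R OR NOT S AND S) AND T OR R OR NOT S AND S) OR NOT S) AND NOT T
    = (NOT R OR NOT S) AND T OR (NOT (R OR NOT S AND S) OR NOT S) AND NOT T   (absorption)
    = (NOT R OR NOT S) AND T OR (NOT R OR NOT S) AND NOT T   (complement / identity)
    = NOT R OR NOT S   (distribution)
These differ: at P=0, R=1, S=1, T=1, E1 = 1 but E2 = 0.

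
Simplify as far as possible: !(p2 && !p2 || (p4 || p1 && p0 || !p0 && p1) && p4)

!p4

!(p2 && !p2 || (p4 || p1 && p0 || !p0 && p1) && p4)
= !((p4 || p1 && p0 || !p0 && p1) && p4)   — complement / identity
= !((p4 || p1) && p4)   — distribution
= !p4   — absorption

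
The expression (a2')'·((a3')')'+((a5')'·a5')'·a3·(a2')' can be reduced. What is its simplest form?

(a2')'·((a3')')'+((a5')'·a5')'·a3·(a2')'
= (a2')'·((a3')')'+(a5'+a5)·a3·(a2')'   [De Morgan]
= (a2')'·((a3')')'+a3·(a2')'   [complement / identity]
= (a2')'·a3'+a3·(a2')'   [double negation]
= (a2')'   [distribution]
= a2   [double negation]

a2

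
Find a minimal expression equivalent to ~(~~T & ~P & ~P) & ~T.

~(~~T & ~P & ~P) & ~T
= ~(~~T & ~P) & ~T   (idempotence)
= (~T | P) & ~T   (De Morgan)
= ~T   (absorption)

~T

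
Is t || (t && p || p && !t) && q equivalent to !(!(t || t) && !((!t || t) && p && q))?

Yes

E1: t || (t && p || p && !t) && q
    = t || p && q   — distribution
E2: !(!(t || t) && !((!t || t) && p && q))
    = !(!(t || t) && !(p && q))   — complement / identity
    = !(!t && !(p && q))   — idempotence
    = t || p && q   — De Morgan
Both reduce to t || p && q, so they are equivalent.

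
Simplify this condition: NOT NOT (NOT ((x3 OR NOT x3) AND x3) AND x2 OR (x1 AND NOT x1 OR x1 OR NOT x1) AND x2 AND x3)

x2

NOT NOT (NOT ((x3 OR NOT x3) AND x3) AND x2 OR (x1 AND NOT x1 OR x1 OR NOT x1) AND x2 AND x3)
= NOT NOT (NOT x3 AND x2 OR (x1 AND NOT x1 OR x1 OR NOT x1) AND x2 AND x3)   [complement / identity]
= NOT NOT (NOT x3 AND x2 OR (x1 OR NOT x1) AND x2 AND x3)   [complement / identity]
= NOT NOT (NOT x3 AND x2 OR x2 AND x3)   [complement / identity]
= NOT NOT (x2 AND (NOT x3 OR x3))   [distribution]
= NOT NOT x2   [complement / identity]
= x2   [double negation]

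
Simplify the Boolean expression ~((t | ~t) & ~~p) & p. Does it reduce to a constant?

~((t | ~t) & ~~p) & p
= ~~~p & p
= ~p & p
= 0

0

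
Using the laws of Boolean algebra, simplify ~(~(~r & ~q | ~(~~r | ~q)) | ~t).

~(~(~r & ~q | ~(~~r | ~q)) | ~t)
= (~r & ~q | ~(~~r | ~q)) & t   [De Morgan]
= (~r & ~q | ~r & q) & t   [De Morgan]
= ~r & t   [distribution]

~r & t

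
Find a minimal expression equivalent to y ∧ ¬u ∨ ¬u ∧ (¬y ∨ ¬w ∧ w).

y ∧ ¬u ∨ ¬u ∧ (¬y ∨ ¬w ∧ w)
= y ∧ ¬u ∨ ¬u ∧ ¬y   [complement / identity]
= ¬u   [distribution]

¬u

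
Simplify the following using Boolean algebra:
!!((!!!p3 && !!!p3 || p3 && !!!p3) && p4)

!p3 && p4

!!((!!!p3 && !!!p3 || p3 && !!!p3) && p4)
= !!((!!!p3 && !p3 || p3 && !!!p3) && p4)   [double negation]
= !!(!!!p3 && p4)   [distribution]
= !!!p3 && p4   [double negation]
= !p3 && p4   [double negation]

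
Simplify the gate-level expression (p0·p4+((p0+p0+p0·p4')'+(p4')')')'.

p0'

(p0·p4+((p0+p0+p0·p4')'+(p4')')')'
= (p0·p4+(p0+p0+p0·p4')·p4')'
= (p0·p4+(p0+p0)·p4')'
= (p0·p4+p0·p4')'
= p0'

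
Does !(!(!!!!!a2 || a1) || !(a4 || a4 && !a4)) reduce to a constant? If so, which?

no

!(!(!!!!!a2 || a1) || !(a4 || a4 && !a4))
= !(!(!!!!!a2 || a1) || !a4)   [complement / identity]
= (!!!!!a2 || a1) && a4   [De Morgan]
= (!!!a2 || a1) && a4   [double negation]
= (!a2 || a1) && a4   [double negation]
This depends on a1, a2, a4, so it is not a constant.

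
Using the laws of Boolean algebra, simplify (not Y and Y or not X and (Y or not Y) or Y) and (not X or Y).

not X or Y

(not Y and Y or not X and (Y or not Y) or Y) and (not X or Y)
= (not Y and Y or not X or Y) and (not X or Y)   (complement / identity)
= (not X or Y) and (not X or Y)   (complement / identity)
= not X or Y   (idempotence)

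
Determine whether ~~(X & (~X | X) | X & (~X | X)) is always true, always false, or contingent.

contingent

~~(X & (~X | X) | X & (~X | X))
= ~~(X & (~X | X))   — idempotence
= ~~X   — complement / identity
= X   — double negation
This depends on X, so it is not a constant.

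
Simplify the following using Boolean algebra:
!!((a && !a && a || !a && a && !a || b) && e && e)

b && e

!!((a && !a && a || !a && a && !a || b) && e && e)
= (a && !a && a || !a && a && !a || b) && e && e   — double negation
= (a && !a || b) && e && e   — distribution
= b && e && e   — complement / identity
= b && e   — idempotence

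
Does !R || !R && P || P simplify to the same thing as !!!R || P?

E1: !R || !R && P || P
    = !R || P   (absorption)
E2: !!!R || P
    = !R || P   (double negation)
Both reduce to !R || P, so they are equivalent.

Yes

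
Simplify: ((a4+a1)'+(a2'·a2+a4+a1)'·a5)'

a4+a1

((a4+a1)'+(a2'·a2+a4+a1)'·a5)'
= ((a4+a1)'+(a4+a1)'·a5)'
= ((a4+a1)')'
= a4+a1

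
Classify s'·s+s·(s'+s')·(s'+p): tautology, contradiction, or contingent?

contradiction

s'·s+s·(s'+s')·(s'+p)
= s'·s+s·(s'+s'·p)
= s'·s+s·s'
= s'·(s+s)
= s'·s
= 0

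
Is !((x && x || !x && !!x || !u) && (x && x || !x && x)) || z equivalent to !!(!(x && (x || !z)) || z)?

Yes

E1: !((x && x || !x && !!x || !u) && (x && x || !x && x)) || z
    = !((x && x || !x && x || !u) && (x && x || !x && x)) || z   — double negation
    = !(x && x || !x && x) || z   — absorption
    = !x || z   — distribution
E2: !!(!(x && (x || !z)) || z)
    = !!(!x || z)   — absorption
    = !x || z   — double negation
Both reduce to !x || z, so they are equivalent.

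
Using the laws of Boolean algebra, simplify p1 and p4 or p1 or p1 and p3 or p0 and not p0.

p1

p1 and p4 or p1 or p1 and p3 or p0 and not p0
= p1 or p1 and p3 or p0 and not p0   (absorption)
= p1 or p1 and p3   (complement / identity)
= p1   (absorption)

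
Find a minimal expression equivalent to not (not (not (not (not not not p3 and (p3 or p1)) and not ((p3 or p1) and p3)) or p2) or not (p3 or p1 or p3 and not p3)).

not (not (not (not (not not not p3 and (p3 or p1)) and not ((p3 or p1) and p3)) or p2) or not (p3 or p1 or p3 and not p3))
= not (not (not not not p3 and (p3 or p1) or (p3 or p1) and p3 or p2) or not (p3 or p1 or p3 and not p3))   (De Morgan)
= not (not (not p3 and (p3 or p1) or (p3 or p1) and p3 or p2) or not (p3 or p1 or p3 and not p3))   (double negation)
= not (not (p3 or p1 or p2) or not (p3 or p1 or p3 and not p3))   (distribution)
= not (not (p3 or p1 or p2) or not (p3 or p1))   (complement / identity)
= (p3 or p1 or p2) and (p3 or p1)   (De Morgan)
= p3 or p1   (absorption)

p3 or p1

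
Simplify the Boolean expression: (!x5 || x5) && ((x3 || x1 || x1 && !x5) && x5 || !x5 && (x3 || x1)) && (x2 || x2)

(x3 || x1) && x2

(!x5 || x5) && ((x3 || x1 || x1 && !x5) && x5 || !x5 && (x3 || x1)) && (x2 || x2)
= (!x5 || x5) && ((x3 || x1) && x5 || !x5 && (x3 || x1)) && (x2 || x2)   — absorption
= (!x5 || x5) && (x3 || x1) && (x2 || x2)   — distribution
= (!x5 || x5) && (x3 || x1) && x2   — idempotence
= (x3 || x1) && x2   — complement / identity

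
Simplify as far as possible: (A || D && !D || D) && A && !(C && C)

(A || D && !D || D) && A && !(C && C)
= (A || D) && A && !(C && C)   — complement / identity
= A && !(C && C)   — absorption
= A && !C   — idempotence

A && !C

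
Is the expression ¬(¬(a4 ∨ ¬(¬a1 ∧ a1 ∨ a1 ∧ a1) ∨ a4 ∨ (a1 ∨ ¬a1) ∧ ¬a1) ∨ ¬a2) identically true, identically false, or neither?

¬(¬(a4 ∨ ¬(¬a1 ∧ a1 ∨ a1 ∧ a1) ∨ a4 ∨ (a1 ∨ ¬a1) ∧ ¬a1) ∨ ¬a2)
= ¬(¬(a4 ∨ ¬a1 ∨ a4 ∨ (a1 ∨ ¬a1) ∧ ¬a1) ∨ ¬a2)   — distribution
= ¬(¬(a4 ∨ ¬a1 ∨ a4 ∨ ¬a1) ∨ ¬a2)   — complement / identity
= (a4 ∨ ¬a1 ∨ a4 ∨ ¬a1) ∧ a2   — De Morgan
= (a4 ∨ ¬a1) ∧ a2   — idempotence
This depends on a1, a2, a4, so it is not a constant.

neither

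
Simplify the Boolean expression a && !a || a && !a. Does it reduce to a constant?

a && !a || a && !a
= a && !a
= false

false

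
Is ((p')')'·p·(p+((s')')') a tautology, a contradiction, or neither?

contradiction

((p')')'·p·(p+((s')')')
= ((p')')'·p·(p+s')   [double negation]
= p'·p·(p+s')   [double negation]
= p'·p   [absorption]
= 0   [complement]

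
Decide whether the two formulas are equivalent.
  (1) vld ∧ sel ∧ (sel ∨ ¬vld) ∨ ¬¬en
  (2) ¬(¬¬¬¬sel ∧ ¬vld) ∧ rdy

No

E1: vld ∧ sel ∧ (sel ∨ ¬vld) ∨ ¬¬en
    = vld ∧ sel ∧ (sel ∨ ¬vld) ∨ en   — double negation
    = vld ∧ sel ∨ en   — absorption
E2: ¬(¬¬¬¬sel ∧ ¬vld) ∧ rdy
    = ¬(¬¬sel ∧ ¬vld) ∧ rdy   — double negation
    = (¬sel ∨ vld) ∧ rdy   — De Morgan
These differ: at en=1, rdy=0, sel=0, vld=0, E1 = 1 but E2 = 0.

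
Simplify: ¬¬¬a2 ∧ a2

¬¬¬a2 ∧ a2
= ¬a2 ∧ a2   — double negation
= False   — complement

False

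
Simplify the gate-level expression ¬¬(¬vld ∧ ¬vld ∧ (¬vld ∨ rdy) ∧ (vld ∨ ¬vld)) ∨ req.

¬¬(¬vld ∧ ¬vld ∧ (¬vld ∨ rdy) ∧ (vld ∨ ¬vld)) ∨ req
= ¬vld ∧ ¬vld ∧ (¬vld ∨ rdy) ∧ (vld ∨ ¬vld) ∨ req
= ¬vld ∧ (¬vld ∨ rdy) ∧ (vld ∨ ¬vld) ∨ req
= ¬vld ∧ (vld ∨ ¬vld) ∨ req
= ¬vld ∨ req

¬vld ∨ req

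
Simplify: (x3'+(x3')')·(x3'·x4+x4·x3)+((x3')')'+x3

1

(x3'+(x3')')·(x3'·x4+x4·x3)+((x3')')'+x3
= (x3'+(x3')')·x4+((x3')')'+x3
= (x3'+x3)·x4+((x3')')'+x3
= (x3'+x3)·x4+x3'+x3
= x3'+x3
= 1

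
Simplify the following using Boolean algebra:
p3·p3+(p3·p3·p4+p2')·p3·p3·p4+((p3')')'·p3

p3·p3+(p3·p3·p4+p2')·p3·p3·p4+((p3')')'·p3
= p3·p3+p3·p3·p4+((p3')')'·p3   (absorption)
= p3·p3+((p3')')'·p3   (absorption)
= p3·p3+p3'·p3   (double negation)
= p3   (distribution)

p3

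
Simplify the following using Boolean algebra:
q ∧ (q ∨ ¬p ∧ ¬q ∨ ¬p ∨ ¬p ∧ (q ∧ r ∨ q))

q ∧ (q ∨ ¬p ∧ ¬q ∨ ¬p ∨ ¬p ∧ (q ∧ r ∨ q))
= q ∧ (q ∨ ¬p ∨ ¬p ∧ (q ∧ r ∨ q))   — absorption
= q ∧ (q ∨ ¬p ∨ ¬p ∧ q)   — absorption
= q ∧ (q ∨ ¬p)   — absorption
= q   — absorption

q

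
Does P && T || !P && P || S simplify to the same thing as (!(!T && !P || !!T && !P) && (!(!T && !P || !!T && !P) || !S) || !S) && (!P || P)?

No

E1: P && T || !P && P || S
    = P && T || S   [complement / identity]
E2: (!(!T && !P || !!T && !P) && (!(!T && !P || !!T && !P) || !S) || !S) && (!P || P)
    = !(!T && !P || !!T && !P) && (!(!T && !P || !!T && !P) || !S) || !S   [complement / identity]
    = !(!T && !P || !!T && !P) || !S   [absorption]
    = !(!T && !P || T && !P) || !S   [double negation]
    = !!P || !S   [distribution]
    = P || !S   [double negation]
These differ: at P=0, S=0, T=0, E1 = 0 but E2 = 1.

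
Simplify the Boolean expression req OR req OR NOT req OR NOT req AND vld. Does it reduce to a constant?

req OR req OR NOT req OR NOT req AND vld
= req OR req OR NOT req   [absorption]
= req OR NOT req   [idempotence]
= TRUE   [complement]

TRUE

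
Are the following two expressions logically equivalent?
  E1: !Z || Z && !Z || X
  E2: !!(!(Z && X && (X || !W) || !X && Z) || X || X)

E1: !Z || Z && !Z || X
    = !Z || X   — complement / identity
E2: !!(!(Z && X && (X || !W) || !X && Z) || X || X)
    = !!(!(Z && X && (X || !W) || !X && Z) || X)   — idempotence
    = !!(!(Z && X || !X && Z) || X)   — absorption
    = !!(!Z || X)   — distribution
    = !Z || X   — double negation
Both reduce to !Z || X, so they are equivalent.

Yes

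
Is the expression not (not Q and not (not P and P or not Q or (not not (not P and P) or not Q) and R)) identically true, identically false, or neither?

identically true

not (not Q and not (not P and P or not Q or (not not (not P and P) or not Q) and R))
= Q or not P and P or not Q or (not not (not P and P) or not Q) and R   (De Morgan)
= Q or not P and P or not Q or (not P and P or not Q) and R   (double negation)
= Q or not P and P or not Q   (absorption)
= Q or not Q   (complement / identity)
= True   (complement)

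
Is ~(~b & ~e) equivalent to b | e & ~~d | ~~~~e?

E1: ~(~b & ~e)
    = b | e   [De Morgan]
E2: b | e & ~~d | ~~~~e
    = b | e & ~~d | ~~e   [double negation]
    = b | e & ~~d | e   [double negation]
    = b | e & d | e   [double negation]
    = b | e   [absorption]
Both reduce to b | e, so they are equivalent.

Yes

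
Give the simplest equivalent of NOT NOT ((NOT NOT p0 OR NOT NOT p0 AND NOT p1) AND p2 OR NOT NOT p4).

NOT NOT ((NOT NOT p0 OR NOT NOT p0 AND NOT p1) AND p2 OR NOT NOT p4)
= NOT NOT ((NOT NOT p0 OR NOT NOT p0 AND NOT p1) AND p2 OR p4)   — double negation
= (NOT NOT p0 OR NOT NOT p0 AND NOT p1) AND p2 OR p4   — double negation
= NOT NOT p0 AND p2 OR p4   — absorption
= p0 AND p2 OR p4   — double negation

p0 AND p2 OR p4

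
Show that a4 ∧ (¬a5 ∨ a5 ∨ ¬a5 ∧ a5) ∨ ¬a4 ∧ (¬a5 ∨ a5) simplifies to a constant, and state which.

a4 ∧ (¬a5 ∨ a5 ∨ ¬a5 ∧ a5) ∨ ¬a4 ∧ (¬a5 ∨ a5)
= a4 ∧ (¬a5 ∨ a5) ∨ ¬a4 ∧ (¬a5 ∨ a5)   — complement / identity
= ¬a5 ∨ a5   — distribution
= True   — complement

True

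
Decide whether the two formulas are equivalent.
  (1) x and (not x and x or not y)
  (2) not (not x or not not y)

E1: x and (not x and x or not y)
    = x and not y   (complement / identity)
E2: not (not x or not not y)
    = x and not y   (De Morgan)
Both reduce to x and not y, so they are equivalent.

Yes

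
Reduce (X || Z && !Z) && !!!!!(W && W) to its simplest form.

(X || Z && !Z) && !!!!!(W && W)
= (X || Z && !Z) && !!!(W && W)   [double negation]
= (X || Z && !Z) && !(W && W)   [double negation]
= X && !(W && W)   [complement / identity]
= X && !W   [idempotence]

X && !W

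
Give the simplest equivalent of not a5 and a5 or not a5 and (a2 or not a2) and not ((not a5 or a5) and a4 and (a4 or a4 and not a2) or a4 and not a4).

not a5 and a5 or not a5 and (a2 or not a2) and not ((not a5 or a5) and a4 and (a4 or a4 and not a2) or a4 and not a4)
= not a5 and a5 or not a5 and (a2 or not a2) and not ((not a5 or a5) and a4 and a4 or a4 and not a4)   (absorption)
= not a5 and (a2 or not a2) and not ((not a5 or a5) and a4 and a4 or a4 and not a4)   (complement / identity)
= not a5 and (a2 or not a2) and not (a4 and a4 or a4 and not a4)   (complement / identity)
= not a5 and not (a4 and a4 or a4 and not a4)   (complement / identity)
= not a5 and not a4   (distribution)

not a5 and not a4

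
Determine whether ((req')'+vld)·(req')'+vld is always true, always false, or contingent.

((req')'+vld)·(req')'+vld
= (req')'+vld   — absorption
= req+vld   — double negation
This depends on req, vld, so it is not a constant.

contingent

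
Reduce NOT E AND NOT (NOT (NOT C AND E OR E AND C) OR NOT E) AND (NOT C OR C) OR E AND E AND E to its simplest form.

E

NOT E AND NOT (NOT (NOT C AND E OR E AND C) OR NOT E) AND (NOT C OR C) OR E AND E AND E
= NOT E AND (NOT C AND E OR E AND C) AND E AND (NOT C OR C) OR E AND E AND E   — De Morgan
= NOT E AND E AND E AND (NOT C OR C) OR E AND E AND E   — distribution
= NOT E AND E AND E OR E AND E AND E   — complement / identity
= E AND E   — distribution
= E   — idempotence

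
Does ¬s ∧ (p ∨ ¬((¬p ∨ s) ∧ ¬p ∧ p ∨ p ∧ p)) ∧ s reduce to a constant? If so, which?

yes, False

¬s ∧ (p ∨ ¬((¬p ∨ s) ∧ ¬p ∧ p ∨ p ∧ p)) ∧ s
= ¬s ∧ (p ∨ ¬(¬p ∧ p ∨ p ∧ p)) ∧ s
= ¬s ∧ (p ∨ ¬p) ∧ s
= ¬s ∧ s
= False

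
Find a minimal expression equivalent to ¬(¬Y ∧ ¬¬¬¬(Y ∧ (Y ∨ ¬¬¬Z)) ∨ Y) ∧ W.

¬(¬Y ∧ ¬¬¬¬(Y ∧ (Y ∨ ¬¬¬Z)) ∨ Y) ∧ W
= ¬(¬Y ∧ ¬¬(Y ∧ (Y ∨ ¬¬¬Z)) ∨ Y) ∧ W   — double negation
= ¬(¬Y ∧ ¬¬(Y ∧ (Y ∨ ¬Z)) ∨ Y) ∧ W   — double negation
= ¬(¬Y ∧ ¬¬Y ∨ Y) ∧ W   — absorption
= ¬(¬Y ∧ Y ∨ Y) ∧ W   — double negation
= ¬Y ∧ W   — complement / identity

¬Y ∧ W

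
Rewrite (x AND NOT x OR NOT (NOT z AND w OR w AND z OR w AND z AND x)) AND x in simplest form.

(x AND NOT x OR NOT (NOT z AND w OR w AND z OR w AND z AND x)) AND x
= NOT (NOT z AND w OR w AND z OR w AND z AND x) AND x   — complement / identity
= NOT (NOT z AND w OR w AND z) AND x   — absorption
= NOT w AND x   — distribution

NOT w AND x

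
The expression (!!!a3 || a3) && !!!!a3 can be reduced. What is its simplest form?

a3

(!!!a3 || a3) && !!!!a3
= (!a3 || a3) && !!!!a3   (double negation)
= !!!!a3   (complement / identity)
= !!a3   (double negation)
= a3   (double negation)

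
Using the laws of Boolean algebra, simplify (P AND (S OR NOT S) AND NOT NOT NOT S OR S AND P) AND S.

P AND S

(P AND (S OR NOT S) AND NOT NOT NOT S OR S AND P) AND S
= (P AND (S OR NOT S) AND NOT S OR S AND P) AND S   — double negation
= (P AND NOT S OR S AND P) AND S   — complement / identity
= P AND S   — distribution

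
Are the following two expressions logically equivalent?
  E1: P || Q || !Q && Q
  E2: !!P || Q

Yes

E1: P || Q || !Q && Q
    = P || Q   [complement / identity]
E2: !!P || Q
    = P || Q   [double negation]
Both reduce to P || Q, so they are equivalent.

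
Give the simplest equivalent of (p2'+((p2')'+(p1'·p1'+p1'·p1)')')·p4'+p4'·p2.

(p2'+((p2')'+(p1'·p1'+p1'·p1)')')·p4'+p4'·p2
= (p2'+p2'·(p1'·p1'+p1'·p1))·p4'+p4'·p2   (De Morgan)
= (p2'+p2'·p1')·p4'+p4'·p2   (distribution)
= p2'·p4'+p4'·p2   (absorption)
= p4'   (distribution)

p4'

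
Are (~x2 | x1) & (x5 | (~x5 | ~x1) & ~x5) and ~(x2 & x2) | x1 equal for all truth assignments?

Yes

E1: (~x2 | x1) & (x5 | (~x5 | ~x1) & ~x5)
    = (~x2 | x1) & (x5 | ~x5)   [absorption]
    = ~x2 | x1   [complement / identity]
E2: ~(x2 & x2) | x1
    = ~x2 | x1   [idempotence]
Both reduce to ~x2 | x1, so they are equivalent.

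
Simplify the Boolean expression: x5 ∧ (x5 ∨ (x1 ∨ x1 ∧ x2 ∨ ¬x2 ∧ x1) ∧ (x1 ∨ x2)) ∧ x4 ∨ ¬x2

x5 ∧ x4 ∨ ¬x2

x5 ∧ (x5 ∨ (x1 ∨ x1 ∧ x2 ∨ ¬x2 ∧ x1) ∧ (x1 ∨ x2)) ∧ x4 ∨ ¬x2
= x5 ∧ (x5 ∨ (x1 ∧ x2 ∨ ¬x2 ∧ x1) ∧ x2 ∨ x1) ∧ x4 ∨ ¬x2   (distribution)
= x5 ∧ (x5 ∨ x1 ∧ x2 ∨ x1) ∧ x4 ∨ ¬x2   (distribution)
= x5 ∧ (x5 ∨ x1) ∧ x4 ∨ ¬x2   (absorption)
= x5 ∧ x4 ∨ ¬x2   (absorption)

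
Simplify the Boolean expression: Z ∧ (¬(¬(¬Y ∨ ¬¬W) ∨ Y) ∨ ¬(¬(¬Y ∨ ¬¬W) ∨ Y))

Z ∧ (¬(¬(¬Y ∨ ¬¬W) ∨ Y) ∨ ¬(¬(¬Y ∨ ¬¬W) ∨ Y))
= Z ∧ ¬(¬(¬Y ∨ ¬¬W) ∨ Y)   [idempotence]
= Z ∧ ¬(Y ∧ ¬W ∨ Y)   [De Morgan]
= Z ∧ ¬Y   [absorption]

Z ∧ ¬Y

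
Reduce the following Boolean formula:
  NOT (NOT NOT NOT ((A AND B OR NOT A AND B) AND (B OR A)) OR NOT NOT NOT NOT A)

NOT (NOT NOT NOT ((A AND B OR NOT A AND B) AND (B OR A)) OR NOT NOT NOT NOT A)
= NOT (NOT NOT NOT (B AND (B OR A)) OR NOT NOT NOT NOT A)   (distribution)
= NOT (NOT NOT NOT (B AND (B OR A)) OR NOT NOT A)   (double negation)
= NOT (NOT NOT NOT B OR NOT NOT A)   (absorption)
= NOT (NOT B OR NOT NOT A)   (double negation)
= B AND NOT A   (De Morgan)

B AND NOT A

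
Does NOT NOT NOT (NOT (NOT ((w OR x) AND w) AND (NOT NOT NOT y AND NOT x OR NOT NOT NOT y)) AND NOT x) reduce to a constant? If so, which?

NOT NOT NOT (NOT (NOT ((w OR x) AND w) AND (NOT NOT NOT y AND NOT x OR NOT NOT NOT y)) AND NOT x)
= NOT (NOT (NOT ((w OR x) AND w) AND (NOT NOT NOT y AND NOT x OR NOT NOT NOT y)) AND NOT x)
= NOT (NOT (NOT ((w OR x) AND w) AND NOT NOT NOT y) AND NOT x)
= NOT ((w OR x) AND w) AND NOT NOT NOT y OR x
= NOT ((w OR x) AND w) AND NOT y OR x
= NOT w AND NOT y OR x
This depends on w, x, y, so it is not a constant.

no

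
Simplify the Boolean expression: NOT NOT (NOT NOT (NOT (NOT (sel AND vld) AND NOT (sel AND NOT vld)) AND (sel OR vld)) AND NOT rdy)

NOT NOT (NOT NOT (NOT (NOT (sel AND vld) AND NOT (sel AND NOT vld)) AND (sel OR vld)) AND NOT rdy)
= NOT NOT (NOT (NOT (sel AND vld) AND NOT (sel AND NOT vld)) AND (sel OR vld)) AND NOT rdy
= NOT NOT ((sel AND vld OR sel AND NOT vld) AND (sel OR vld)) AND NOT rdy
= NOT NOT (sel AND (sel OR vld)) AND NOT rdy
= sel AND (sel OR vld) AND NOT rdy
= sel AND NOT rdy

sel AND NOT rdy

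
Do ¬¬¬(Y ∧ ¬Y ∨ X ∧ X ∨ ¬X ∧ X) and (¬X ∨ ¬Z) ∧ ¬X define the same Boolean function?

E1: ¬¬¬(Y ∧ ¬Y ∨ X ∧ X ∨ ¬X ∧ X)
    = ¬¬¬(X ∧ X ∨ ¬X ∧ X)
    = ¬¬¬X
    = ¬X
E2: (¬X ∨ ¬Z) ∧ ¬X
    = ¬X
Both reduce to ¬X, so they are equivalent.

Yes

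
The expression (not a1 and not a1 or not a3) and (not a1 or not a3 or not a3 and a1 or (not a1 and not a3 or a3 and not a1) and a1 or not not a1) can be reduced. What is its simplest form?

not a1 or not a3

(not a1 and not a1 or not a3) and (not a1 or not a3 or not a3 and a1 or (not a1 and not a3 or a3 and not a1) and a1 or not not a1)
= (not a1 and not a1 or not a3) and (not a1 or not a3 or not a3 and a1 or not a1 and a1 or not not a1)   — distribution
= (not a1 and not a1 or not a3) and (not a1 or not a3 or not a3 and a1 or not not a1)   — complement / identity
= (not a1 or not a3) and (not a1 or not a3 or not a3 and a1 or not not a1)   — idempotence
= (not a1 or not a3) and (not a1 or not a3 or not a3 and a1 or a1)   — double negation
= (not a1 or not a3) and (not a1 or not a3 or a1)   — absorption
= not a1 or not a3   — absorption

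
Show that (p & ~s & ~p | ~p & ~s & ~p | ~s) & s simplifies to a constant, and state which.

0

(p & ~s & ~p | ~p & ~s & ~p | ~s) & s
= (~s & ~p | ~s) & s   — distribution
= ~s & s   — absorption
= 0   — complement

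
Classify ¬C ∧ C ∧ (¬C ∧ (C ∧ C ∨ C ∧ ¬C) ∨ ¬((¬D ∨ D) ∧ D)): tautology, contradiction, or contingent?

¬C ∧ C ∧ (¬C ∧ (C ∧ C ∨ C ∧ ¬C) ∨ ¬((¬D ∨ D) ∧ D))
= ¬C ∧ C ∧ (¬C ∧ (C ∧ C ∨ C ∧ ¬C) ∨ ¬D)   [complement / identity]
= ¬C ∧ C ∧ (¬C ∧ C ∨ ¬D)   [distribution]
= ¬C ∧ C   [absorption]
= False   [complement]

contradiction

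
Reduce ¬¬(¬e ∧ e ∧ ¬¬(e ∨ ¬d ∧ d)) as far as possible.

¬¬(¬e ∧ e ∧ ¬¬(e ∨ ¬d ∧ d))
= ¬¬(¬e ∧ e ∧ ¬¬e)   [complement / identity]
= ¬¬(¬e ∧ e ∧ e)   [double negation]
= ¬e ∧ e ∧ e   [double negation]
= ¬e ∧ e   [idempotence]
= False   [complement]

False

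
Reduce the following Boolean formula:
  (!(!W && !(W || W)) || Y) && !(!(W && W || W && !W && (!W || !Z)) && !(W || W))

(!(!W && !(W || W)) || Y) && !(!(W && W || W && !W && (!W || !Z)) && !(W || W))
= (!(!W && !(W || W)) || Y) && !(!(W && W || W && !W) && !(W || W))   — absorption
= (!(!W && !(W || W)) || Y) && !(!W && !(W || W))   — distribution
= !(!W && !(W || W))   — absorption
= !(!W && !W)   — idempotence
= !!W   — idempotence
= W   — double negation

W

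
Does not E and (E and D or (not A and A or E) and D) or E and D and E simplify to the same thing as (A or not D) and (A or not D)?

E1: not E and (E and D or (not A and A or E) and D) or E and D and E
    = not E and (E and D or E and D) or E and D and E
    = not E and E and D or E and D and E
    = E and D
E2: (A or not D) and (A or not D)
    = A or not D
These differ: at A=1, D=0, E=1, E1 = 0 but E2 = 1.

No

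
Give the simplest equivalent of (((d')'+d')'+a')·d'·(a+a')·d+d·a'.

d·a'

(((d')'+d')'+a')·d'·(a+a')·d+d·a'
= (((d')'+d')'+a')·d'·d+d·a'   [complement / identity]
= (d'·d+a')·d'·d+d·a'   [De Morgan]
= d'·d+d·a'   [absorption]
= d·a'   [complement / identity]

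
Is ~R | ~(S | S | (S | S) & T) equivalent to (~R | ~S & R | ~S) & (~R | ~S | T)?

E1: ~R | ~(S | S | (S | S) & T)
    = ~R | ~(S | S)   [absorption]
    = ~R | ~S   [idempotence]
E2: (~R | ~S & R | ~S) & (~R | ~S | T)
    = (~R | ~S) & (~R | ~S | T)   [absorption]
    = ~R | ~S   [absorption]
Both reduce to ~R | ~S, so they are equivalent.

Yes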